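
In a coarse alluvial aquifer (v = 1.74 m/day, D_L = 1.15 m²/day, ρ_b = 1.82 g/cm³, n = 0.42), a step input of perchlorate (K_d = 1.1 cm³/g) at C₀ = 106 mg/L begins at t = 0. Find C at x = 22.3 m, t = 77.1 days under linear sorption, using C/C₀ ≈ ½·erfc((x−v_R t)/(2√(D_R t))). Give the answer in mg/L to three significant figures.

Retardation factor R = 1 + ρ_b·K_d/n = 1 + 1.82 × 1.1/0.42 = 5.767.
Sorption retards both mechanisms: v_R = v/R = 0.3017 m/day, D_R = D/R = 0.1994 m²/day.
v_R·t = 0.3017 × 77.1 = 23.26107 m; 2√(D_R t) = 7.842 m; argument = (22.3 − 23.26107)/7.842 = -0.1226.
C = C₀ × ½·erfc(-0.1226) = 106 × 0.5688 = 60.3 mg/L.

60.3 mg/L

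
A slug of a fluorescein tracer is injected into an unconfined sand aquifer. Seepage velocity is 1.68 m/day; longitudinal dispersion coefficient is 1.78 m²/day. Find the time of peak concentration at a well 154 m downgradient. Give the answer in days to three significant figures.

For the 1D instantaneous-source solution, setting ∂C/∂t = 0 at fixed x gives v²t² + 2Dt − x² = 0, so t = (√(D² + v²x²) − D)/v².
√(D² + v²x²) = √(1.78² + 1.68² × 154²) = 258.7; v² = 2.8224.
t = (258.7 − 1.78)/2.8224 = 91.0 days (vs. the pure-advection estimate x/v = 91.7 d).

91.0 days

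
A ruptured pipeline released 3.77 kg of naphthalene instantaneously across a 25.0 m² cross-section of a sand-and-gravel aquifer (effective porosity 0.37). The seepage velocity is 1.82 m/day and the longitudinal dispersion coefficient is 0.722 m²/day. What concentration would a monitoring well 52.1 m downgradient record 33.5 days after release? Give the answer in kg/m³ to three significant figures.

For an instantaneous plane source, C(x,t) = M/(n_e·A·√(4πDt)) · exp(−(x−vt)²/(4Dt)), with n_e·A the pore (flow) area.
Plume center vt = 1.82 × 33.5 = 60.97 m, so the well at 52.1 m is 8.87 m upgradient of the peak.
√(4πDt) = 17.43 m, giving peak height M/(n_e·A·√(4πDt)) = 3.77/(0.37 × 25.0 × 17.43) = 0.02338 kg/m³.
(x−vt)²/(4Dt) = (-8.87)²/(4 × 0.722 × 33.5) = 0.8132; exp(−0.8132) = 0.4434.
C = 0.02338 × 0.4434 = 0.0104 kg/m³.

0.0104 kg/m³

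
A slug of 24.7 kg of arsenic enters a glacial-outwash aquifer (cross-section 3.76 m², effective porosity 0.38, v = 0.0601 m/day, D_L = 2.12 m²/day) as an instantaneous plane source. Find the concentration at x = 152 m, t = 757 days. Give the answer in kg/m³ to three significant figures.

For an instantaneous plane source, C(x,t) = M/(n_e·A·√(4πDt)) · exp(−(x−vt)²/(4Dt)), with n_e·A the pore (flow) area.
Plume center vt = 0.0601 × 757 = 45.4957 m, so the well at 152 m is 106.5043 m downgradient of the peak.
√(4πDt) = 142.0 m, giving peak height M/(n_e·A·√(4πDt)) = 24.7/(0.38 × 3.76 × 142.0) = 0.1217 kg/m³.
(x−vt)²/(4Dt) = (106.5043)²/(4 × 2.12 × 757) = 1.767; exp(−1.767) = 0.1708.
C = 0.1217 × 0.1708 = 0.0208 kg/m³.

0.0208 kg/m³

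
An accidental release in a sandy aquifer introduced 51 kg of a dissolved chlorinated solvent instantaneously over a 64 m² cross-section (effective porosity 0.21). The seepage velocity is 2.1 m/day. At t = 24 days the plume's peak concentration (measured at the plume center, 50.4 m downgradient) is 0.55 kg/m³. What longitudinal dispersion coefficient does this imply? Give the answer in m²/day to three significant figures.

At the plume center C_max = M/(n_e·A·√(4πDt)), so D = M²/(4πt·(n_e·A·C_max)²).
n_e·A·C_max = 0.21 × 64 × 0.55 = 7.392 kg/m.
D = 51²/(4π × 24 × 7.392²) = 0.158 m²/day.

0.158 m²/day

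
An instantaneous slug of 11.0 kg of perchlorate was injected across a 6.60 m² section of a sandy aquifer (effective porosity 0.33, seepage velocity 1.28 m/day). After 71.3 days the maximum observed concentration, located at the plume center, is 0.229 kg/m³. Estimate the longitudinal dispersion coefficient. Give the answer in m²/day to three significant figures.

0.543 m²/day

At the plume center C_max = M/(n_e·A·√(4πDt)), so D = M²/(4πt·(n_e·A·C_max)²).
n_e·A·C_max = 0.33 × 6.60 × 0.229 = 0.4988 kg/m.
D = 11.0²/(4π × 71.3 × 0.4988²) = 0.543 m²/day.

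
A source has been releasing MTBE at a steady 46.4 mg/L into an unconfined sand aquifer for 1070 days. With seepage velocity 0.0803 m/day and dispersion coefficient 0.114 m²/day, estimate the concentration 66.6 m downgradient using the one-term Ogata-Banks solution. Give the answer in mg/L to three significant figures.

41.4 mg/L

For a continuous step input, C/C₀ ≈ ½·erfc((x−vt)/(2√(Dt))).
vt = 0.0803 × 1070 = 85.921 m and 2√(Dt) = 2√(0.114 × 1070) = 22.09 m.
Argument (x−vt)/(2√(Dt)) = (66.6 − 85.921)/22.09 = -0.8746; ½·erfc(-0.8746) = 0.8919.
C = 46.4 × 0.8919 = 41.4 mg/L.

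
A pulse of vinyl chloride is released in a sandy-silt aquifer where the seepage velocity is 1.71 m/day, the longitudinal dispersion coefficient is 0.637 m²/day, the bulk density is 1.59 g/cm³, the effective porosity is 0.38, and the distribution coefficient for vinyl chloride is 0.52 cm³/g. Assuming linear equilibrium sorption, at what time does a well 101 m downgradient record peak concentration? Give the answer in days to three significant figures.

187 days

Retardation factor R = 1 + ρ_b·K_d/n = 1 + 1.59 × 0.52/0.38 = 3.176.
Sorption retards both mechanisms: v_R = v/R = 0.5384 m/day, D_R = D/R = 0.2006 m²/day.
Peak time from v_R²t² + 2D_R t − x² = 0: t = (√(D_R² + v_R²x²) − D_R)/v_R².
√(D_R² + v_R²x²) = √(0.2006² + 0.5384² × 101²) = 54.38; v_R² = 0.2899.
t = (54.38 − 0.2006)/0.2899 = 187 days.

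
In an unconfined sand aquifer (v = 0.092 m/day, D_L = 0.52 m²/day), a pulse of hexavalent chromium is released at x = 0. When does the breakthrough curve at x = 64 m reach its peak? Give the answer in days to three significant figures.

For the 1D instantaneous-source solution, setting ∂C/∂t = 0 at fixed x gives v²t² + 2Dt − x² = 0, so t = (√(D² + v²x²) − D)/v².
√(D² + v²x²) = √(0.52² + 0.092² × 64²) = 5.911; v² = 0.008464.
t = (5.911 − 0.52)/0.008464 = 637 days (vs. the pure-advection estimate x/v = 696 d).

637 days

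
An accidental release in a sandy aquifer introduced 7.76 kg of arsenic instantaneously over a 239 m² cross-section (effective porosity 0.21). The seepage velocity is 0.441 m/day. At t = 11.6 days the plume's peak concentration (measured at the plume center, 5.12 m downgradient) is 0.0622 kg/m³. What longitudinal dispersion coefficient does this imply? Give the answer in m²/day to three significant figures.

At the plume center C_max = M/(n_e·A·√(4πDt)), so D = M²/(4πt·(n_e·A·C_max)²).
n_e·A·C_max = 0.21 × 239 × 0.0622 = 3.122 kg/m.
D = 7.76²/(4π × 11.6 × 3.122²) = 0.0424 m²/day.

0.0424 m²/day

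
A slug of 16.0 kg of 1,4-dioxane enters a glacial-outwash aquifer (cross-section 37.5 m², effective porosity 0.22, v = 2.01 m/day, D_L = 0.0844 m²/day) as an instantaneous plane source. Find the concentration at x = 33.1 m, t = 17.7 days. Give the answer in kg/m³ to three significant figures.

0.160 kg/m³

For an instantaneous plane source, C(x,t) = M/(n_e·A·√(4πDt)) · exp(−(x−vt)²/(4Dt)), with n_e·A the pore (flow) area.
Plume center vt = 2.01 × 17.7 = 35.577 m, so the well at 33.1 m is 2.477 m upgradient of the peak.
√(4πDt) = 4.333 m, giving peak height M/(n_e·A·√(4πDt)) = 16.0/(0.22 × 37.5 × 4.333) = 0.4476 kg/m³.
(x−vt)²/(4Dt) = (-2.477)²/(4 × 0.0844 × 17.7) = 1.027; exp(−1.027) = 0.3581.
C = 0.4476 × 0.3581 = 0.160 kg/m³.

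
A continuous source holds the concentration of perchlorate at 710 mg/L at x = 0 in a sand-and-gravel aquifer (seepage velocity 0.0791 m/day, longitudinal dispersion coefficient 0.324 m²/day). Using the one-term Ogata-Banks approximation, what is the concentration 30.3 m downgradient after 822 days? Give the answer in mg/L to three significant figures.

For a continuous step input, C/C₀ ≈ ½·erfc((x−vt)/(2√(Dt))).
vt = 0.0791 × 822 = 65.0202 m and 2√(Dt) = 2√(0.324 × 822) = 32.64 m.
Argument (x−vt)/(2√(Dt)) = (30.3 − 65.0202)/32.64 = -1.064; ½·erfc(-1.064) = 0.9338.
C = 710 × 0.9338 = 663 mg/L.

663 mg/L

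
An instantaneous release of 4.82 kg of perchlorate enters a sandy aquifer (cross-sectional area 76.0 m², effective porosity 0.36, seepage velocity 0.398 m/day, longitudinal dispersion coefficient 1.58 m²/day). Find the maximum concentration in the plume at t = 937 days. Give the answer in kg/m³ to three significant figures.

The peak of an instantaneous 1D plume sits at x = vt; there the Gaussian factor is 1 and C_max = M/(n_e·A·√(4πDt)), where n_e·A is the pore area the mass is dissolved in.
√(4πDt) = √(4π × 1.58 × 937) = 136.4 m, so C_max = 4.82/(0.36 × 76.0 × 136.4) = 0.00129 kg/m³.

0.00129 kg/m³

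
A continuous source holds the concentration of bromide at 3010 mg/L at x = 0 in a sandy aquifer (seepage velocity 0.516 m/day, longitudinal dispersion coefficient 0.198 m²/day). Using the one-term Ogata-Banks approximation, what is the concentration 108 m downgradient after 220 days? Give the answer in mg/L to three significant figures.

2180 mg/L

For a continuous step input, C/C₀ ≈ ½·erfc((x−vt)/(2√(Dt))).
vt = 0.516 × 220 = 113.52 m and 2√(Dt) = 2√(0.198 × 220) = 13.20 m.
Argument (x−vt)/(2√(Dt)) = (108 − 113.52)/13.20 = -0.4182; ½·erfc(-0.4182) = 0.7229.
C = 3010 × 0.7229 = 2180 mg/L.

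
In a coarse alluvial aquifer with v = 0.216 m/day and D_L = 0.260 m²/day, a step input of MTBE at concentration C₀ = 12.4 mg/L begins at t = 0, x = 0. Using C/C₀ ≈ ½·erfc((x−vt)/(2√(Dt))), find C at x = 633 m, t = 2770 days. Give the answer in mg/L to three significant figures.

2.24 mg/L

For a continuous step input, C/C₀ ≈ ½·erfc((x−vt)/(2√(Dt))).
vt = 0.216 × 2770 = 598.32 m and 2√(Dt) = 2√(0.260 × 2770) = 53.67 m.
Argument (x−vt)/(2√(Dt)) = (633 − 598.32)/53.67 = 0.6462; ½·erfc(0.6462) = 0.1804.
C = 12.4 × 0.1804 = 2.24 mg/L.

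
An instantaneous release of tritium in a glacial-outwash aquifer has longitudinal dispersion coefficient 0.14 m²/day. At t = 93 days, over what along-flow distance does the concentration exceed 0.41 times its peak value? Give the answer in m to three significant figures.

13.6 m

The plume is Gaussian with σ = √(2Dt) = √(2 × 0.14 × 93) = 5.103 m.
C/C_peak = exp(−Δx²/(2σ²)) = 0.41 ⇒ Δx = σ·√(−2 ln 0.41) = 5.103 × 1.335 = 6.813 m.
Width = 2Δx = 13.6 m.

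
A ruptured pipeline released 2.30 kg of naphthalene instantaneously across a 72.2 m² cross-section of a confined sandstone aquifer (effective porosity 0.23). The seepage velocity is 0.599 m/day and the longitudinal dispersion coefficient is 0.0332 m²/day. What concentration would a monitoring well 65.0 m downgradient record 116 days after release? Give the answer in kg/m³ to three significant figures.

0.00540 kg/m³

For an instantaneous plane source, C(x,t) = M/(n_e·A·√(4πDt)) · exp(−(x−vt)²/(4Dt)), with n_e·A the pore (flow) area.
Plume center vt = 0.599 × 116 = 69.484 m, so the well at 65.0 m is 4.484 m upgradient of the peak.
√(4πDt) = 6.957 m, giving peak height M/(n_e·A·√(4πDt)) = 2.30/(0.23 × 72.2 × 6.957) = 0.01991 kg/m³.
(x−vt)²/(4Dt) = (-4.484)²/(4 × 0.0332 × 116) = 1.305; exp(−1.305) = 0.2712.
C = 0.01991 × 0.2712 = 0.00540 kg/m³.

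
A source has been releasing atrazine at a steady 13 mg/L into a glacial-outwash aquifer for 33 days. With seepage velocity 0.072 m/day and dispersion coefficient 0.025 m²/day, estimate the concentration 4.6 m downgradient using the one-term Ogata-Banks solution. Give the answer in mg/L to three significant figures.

0.542 mg/L

For a continuous step input, C/C₀ ≈ ½·erfc((x−vt)/(2√(Dt))).
vt = 0.072 × 33 = 2.376 m and 2√(Dt) = 2√(0.025 × 33) = 1.817 m.
Argument (x−vt)/(2√(Dt)) = (4.6 − 2.376)/1.817 = 1.224; ½·erfc(1.224) = 0.04173.
C = 13 × 0.04173 = 0.542 mg/L.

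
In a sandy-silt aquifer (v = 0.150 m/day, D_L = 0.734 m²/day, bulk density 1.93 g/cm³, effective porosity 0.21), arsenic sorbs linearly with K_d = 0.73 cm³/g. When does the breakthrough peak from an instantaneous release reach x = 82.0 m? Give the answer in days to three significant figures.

3970 days

Retardation factor R = 1 + ρ_b·K_d/n = 1 + 1.93 × 0.73/0.21 = 7.709.
Sorption retards both mechanisms: v_R = v/R = 0.01946 m/day, D_R = D/R = 0.09521 m²/day.
Peak time from v_R²t² + 2D_R t − x² = 0: t = (√(D_R² + v_R²x²) − D_R)/v_R².
√(D_R² + v_R²x²) = √(0.09521² + 0.01946² × 82.0²) = 1.599; v_R² = 0.0003787.
t = (1.599 − 0.09521)/0.0003787 = 3970 days.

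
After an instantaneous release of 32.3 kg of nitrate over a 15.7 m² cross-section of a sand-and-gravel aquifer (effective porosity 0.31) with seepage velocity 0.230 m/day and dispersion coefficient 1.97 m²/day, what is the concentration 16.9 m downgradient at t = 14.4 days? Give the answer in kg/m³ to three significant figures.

For an instantaneous plane source, C(x,t) = M/(n_e·A·√(4πDt)) · exp(−(x−vt)²/(4Dt)), with n_e·A the pore (flow) area.
Plume center vt = 0.230 × 14.4 = 3.312 m, so the well at 16.9 m is 13.588 m downgradient of the peak.
√(4πDt) = 18.88 m, giving peak height M/(n_e·A·√(4πDt)) = 32.3/(0.31 × 15.7 × 18.88) = 0.3515 kg/m³.
(x−vt)²/(4Dt) = (13.588)²/(4 × 1.97 × 14.4) = 1.627; exp(−1.627) = 0.1965.
C = 0.3515 × 0.1965 = 0.0691 kg/m³.

0.0691 kg/m³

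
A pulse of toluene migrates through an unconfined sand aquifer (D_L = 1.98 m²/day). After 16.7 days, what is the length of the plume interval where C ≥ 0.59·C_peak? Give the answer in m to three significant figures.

The plume is Gaussian with σ = √(2Dt) = √(2 × 1.98 × 16.7) = 8.132 m.
C/C_peak = exp(−Δx²/(2σ²)) = 0.59 ⇒ Δx = σ·√(−2 ln 0.59) = 8.132 × 1.027 = 8.352 m.
Width = 2Δx = 16.7 m.

16.7 m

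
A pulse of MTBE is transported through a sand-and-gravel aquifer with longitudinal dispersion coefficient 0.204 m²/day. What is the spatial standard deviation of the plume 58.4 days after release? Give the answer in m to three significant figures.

4.88 m

Dispersive spreading gives a Gaussian with σ² = 2Dt; advection only shifts the center.
σ = √(2 × 0.204 × 58.4) = 4.88 m.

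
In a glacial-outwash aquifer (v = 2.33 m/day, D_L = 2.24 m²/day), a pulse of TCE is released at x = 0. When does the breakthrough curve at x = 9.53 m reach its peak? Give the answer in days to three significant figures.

For the 1D instantaneous-source solution, setting ∂C/∂t = 0 at fixed x gives v²t² + 2Dt − x² = 0, so t = (√(D² + v²x²) − D)/v².
√(D² + v²x²) = √(2.24² + 2.33² × 9.53²) = 22.32; v² = 5.4289.
t = (22.32 − 2.24)/5.4289 = 3.70 days (vs. the pure-advection estimate x/v = 4.09 d).

3.70 days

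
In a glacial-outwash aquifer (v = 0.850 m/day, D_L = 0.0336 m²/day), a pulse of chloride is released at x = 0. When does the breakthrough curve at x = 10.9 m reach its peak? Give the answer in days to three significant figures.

12.8 days

For the 1D instantaneous-source solution, setting ∂C/∂t = 0 at fixed x gives v²t² + 2Dt − x² = 0, so t = (√(D² + v²x²) − D)/v².
√(D² + v²x²) = √(0.0336² + 0.850² × 10.9²) = 9.265; v² = 0.7225.
t = (9.265 − 0.0336)/0.7225 = 12.8 days (vs. the pure-advection estimate x/v = 12.8 d).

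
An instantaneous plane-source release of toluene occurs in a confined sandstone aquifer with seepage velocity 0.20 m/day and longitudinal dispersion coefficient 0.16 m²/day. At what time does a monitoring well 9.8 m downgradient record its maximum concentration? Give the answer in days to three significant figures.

For the 1D instantaneous-source solution, setting ∂C/∂t = 0 at fixed x gives v²t² + 2Dt − x² = 0, so t = (√(D² + v²x²) − D)/v².
√(D² + v²x²) = √(0.16² + 0.20² × 9.8²) = 1.967; v² = 0.04.
t = (1.967 − 0.16)/0.04 = 45.2 days (vs. the pure-advection estimate x/v = 49.0 d).

45.2 days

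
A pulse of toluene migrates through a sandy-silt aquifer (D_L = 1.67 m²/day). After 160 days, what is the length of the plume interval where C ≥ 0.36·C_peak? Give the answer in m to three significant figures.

The plume is Gaussian with σ = √(2Dt) = √(2 × 1.67 × 160) = 23.12 m.
C/C_peak = exp(−Δx²/(2σ²)) = 0.36 ⇒ Δx = σ·√(−2 ln 0.36) = 23.12 × 1.429 = 33.04 m.
Width = 2Δx = 66.1 m.

66.1 m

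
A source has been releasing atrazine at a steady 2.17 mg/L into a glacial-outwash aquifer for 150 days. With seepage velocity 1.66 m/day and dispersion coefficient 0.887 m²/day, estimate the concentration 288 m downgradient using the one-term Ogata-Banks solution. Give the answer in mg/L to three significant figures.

For a continuous step input, C/C₀ ≈ ½·erfc((x−vt)/(2√(Dt))).
vt = 1.66 × 150 = 249 m and 2√(Dt) = 2√(0.887 × 150) = 23.07 m.
Argument (x−vt)/(2√(Dt)) = (288 − 249)/23.07 = 1.691; ½·erfc(1.691) = 0.008391.
C = 2.17 × 0.008391 = 0.0182 mg/L.

0.0182 mg/L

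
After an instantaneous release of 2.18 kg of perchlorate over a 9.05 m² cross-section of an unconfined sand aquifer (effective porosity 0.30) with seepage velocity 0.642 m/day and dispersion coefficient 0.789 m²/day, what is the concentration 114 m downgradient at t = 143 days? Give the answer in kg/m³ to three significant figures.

For an instantaneous plane source, C(x,t) = M/(n_e·A·√(4πDt)) · exp(−(x−vt)²/(4Dt)), with n_e·A the pore (flow) area.
Plume center vt = 0.642 × 143 = 91.806 m, so the well at 114 m is 22.194 m downgradient of the peak.
√(4πDt) = 37.65 m, giving peak height M/(n_e·A·√(4πDt)) = 2.18/(0.30 × 9.05 × 37.65) = 0.02133 kg/m³.
(x−vt)²/(4Dt) = (22.194)²/(4 × 0.789 × 143) = 1.091; exp(−1.091) = 0.3359.
C = 0.02133 × 0.3359 = 0.00716 kg/m³.

0.00716 kg/m³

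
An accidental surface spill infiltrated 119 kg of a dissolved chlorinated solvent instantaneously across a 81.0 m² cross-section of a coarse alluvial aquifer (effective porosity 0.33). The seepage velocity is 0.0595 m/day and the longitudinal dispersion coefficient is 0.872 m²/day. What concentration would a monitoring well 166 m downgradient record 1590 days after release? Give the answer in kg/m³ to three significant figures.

0.0135 kg/m³

For an instantaneous plane source, C(x,t) = M/(n_e·A·√(4πDt)) · exp(−(x−vt)²/(4Dt)), with n_e·A the pore (flow) area.
Plume center vt = 0.0595 × 1590 = 94.605 m, so the well at 166 m is 71.395 m downgradient of the peak.
√(4πDt) = 132.0 m, giving peak height M/(n_e·A·√(4πDt)) = 119/(0.33 × 81.0 × 132.0) = 0.03373 kg/m³.
(x−vt)²/(4Dt) = (71.395)²/(4 × 0.872 × 1590) = 0.9191; exp(−0.9191) = 0.3989.
C = 0.03373 × 0.3989 = 0.0135 kg/m³.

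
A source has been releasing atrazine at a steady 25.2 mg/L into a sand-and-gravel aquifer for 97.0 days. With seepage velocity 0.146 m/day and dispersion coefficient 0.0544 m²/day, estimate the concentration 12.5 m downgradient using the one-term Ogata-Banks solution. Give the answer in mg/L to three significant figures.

For a continuous step input, C/C₀ ≈ ½·erfc((x−vt)/(2√(Dt))).
vt = 0.146 × 97.0 = 14.162 m and 2√(Dt) = 2√(0.0544 × 97.0) = 4.594 m.
Argument (x−vt)/(2√(Dt)) = (12.5 − 14.162)/4.594 = -0.3618; ½·erfc(-0.3618) = 0.6956.
C = 25.2 × 0.6956 = 17.5 mg/L.

17.5 mg/L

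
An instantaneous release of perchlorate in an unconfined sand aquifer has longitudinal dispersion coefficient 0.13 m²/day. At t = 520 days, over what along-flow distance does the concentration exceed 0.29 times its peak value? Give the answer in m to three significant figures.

36.6 m

The plume is Gaussian with σ = √(2Dt) = √(2 × 0.13 × 520) = 11.63 m.
C/C_peak = exp(−Δx²/(2σ²)) = 0.29 ⇒ Δx = σ·√(−2 ln 0.29) = 11.63 × 1.573 = 18.29 m.
Width = 2Δx = 36.6 m.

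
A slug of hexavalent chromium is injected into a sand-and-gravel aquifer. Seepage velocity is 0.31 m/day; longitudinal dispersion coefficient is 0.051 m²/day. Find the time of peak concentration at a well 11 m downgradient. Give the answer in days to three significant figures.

For the 1D instantaneous-source solution, setting ∂C/∂t = 0 at fixed x gives v²t² + 2Dt − x² = 0, so t = (√(D² + v²x²) − D)/v².
√(D² + v²x²) = √(0.051² + 0.31² × 11²) = 3.410; v² = 0.0961.
t = (3.410 − 0.051)/0.0961 = 35.0 days (vs. the pure-advection estimate x/v = 35.5 d).

35.0 days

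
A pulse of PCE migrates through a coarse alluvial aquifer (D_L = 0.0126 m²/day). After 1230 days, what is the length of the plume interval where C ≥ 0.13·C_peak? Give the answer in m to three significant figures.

22.5 m

The plume is Gaussian with σ = √(2Dt) = √(2 × 0.0126 × 1230) = 5.567 m.
C/C_peak = exp(−Δx²/(2σ²)) = 0.13 ⇒ Δx = σ·√(−2 ln 0.13) = 5.567 × 2.020 = 11.25 m.
Width = 2Δx = 22.5 m.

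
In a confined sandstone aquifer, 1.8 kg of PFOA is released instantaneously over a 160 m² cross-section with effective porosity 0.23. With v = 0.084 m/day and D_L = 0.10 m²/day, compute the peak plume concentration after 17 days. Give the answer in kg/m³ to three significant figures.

The peak of an instantaneous 1D plume sits at x = vt; there the Gaussian factor is 1 and C_max = M/(n_e·A·√(4πDt)), where n_e·A is the pore area the mass is dissolved in.
√(4πDt) = √(4π × 0.10 × 17) = 4.622 m, so C_max = 1.8/(0.23 × 160 × 4.622) = 0.0106 kg/m³.

0.0106 kg/m³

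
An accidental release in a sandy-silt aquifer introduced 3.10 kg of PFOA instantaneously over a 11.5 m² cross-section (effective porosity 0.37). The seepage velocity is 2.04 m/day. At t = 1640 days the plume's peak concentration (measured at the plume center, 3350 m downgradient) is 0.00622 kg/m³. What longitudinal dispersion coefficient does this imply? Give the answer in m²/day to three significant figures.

0.666 m²/day

At the plume center C_max = M/(n_e·A·√(4πDt)), so D = M²/(4πt·(n_e·A·C_max)²).
n_e·A·C_max = 0.37 × 11.5 × 0.00622 = 0.02647 kg/m.
D = 3.10²/(4π × 1640 × 0.02647²) = 0.666 m²/day.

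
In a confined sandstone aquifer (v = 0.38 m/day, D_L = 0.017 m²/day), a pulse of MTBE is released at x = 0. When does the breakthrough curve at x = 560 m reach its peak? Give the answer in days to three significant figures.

1470 days

For the 1D instantaneous-source solution, setting ∂C/∂t = 0 at fixed x gives v²t² + 2Dt − x² = 0, so t = (√(D² + v²x²) − D)/v².
√(D² + v²x²) = √(0.017² + 0.38² × 560²) = 212.8; v² = 0.1444.
t = (212.8 − 0.017)/0.1444 = 1470 days (vs. the pure-advection estimate x/v = 1470 d).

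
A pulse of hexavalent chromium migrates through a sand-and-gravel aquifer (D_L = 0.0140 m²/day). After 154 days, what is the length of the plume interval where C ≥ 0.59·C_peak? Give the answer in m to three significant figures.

The plume is Gaussian with σ = √(2Dt) = √(2 × 0.0140 × 154) = 2.077 m.
C/C_peak = exp(−Δx²/(2σ²)) = 0.59 ⇒ Δx = σ·√(−2 ln 0.59) = 2.077 × 1.027 = 2.133 m.
Width = 2Δx = 4.27 m.

4.27 m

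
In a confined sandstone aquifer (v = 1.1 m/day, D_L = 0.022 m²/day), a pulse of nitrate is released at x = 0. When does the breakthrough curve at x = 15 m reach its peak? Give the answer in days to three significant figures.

13.6 days

For the 1D instantaneous-source solution, setting ∂C/∂t = 0 at fixed x gives v²t² + 2Dt − x² = 0, so t = (√(D² + v²x²) − D)/v².
√(D² + v²x²) = √(0.022² + 1.1² × 15²) = 16.50; v² = 1.21.
t = (16.50 − 0.022)/1.21 = 13.6 days (vs. the pure-advection estimate x/v = 13.6 d).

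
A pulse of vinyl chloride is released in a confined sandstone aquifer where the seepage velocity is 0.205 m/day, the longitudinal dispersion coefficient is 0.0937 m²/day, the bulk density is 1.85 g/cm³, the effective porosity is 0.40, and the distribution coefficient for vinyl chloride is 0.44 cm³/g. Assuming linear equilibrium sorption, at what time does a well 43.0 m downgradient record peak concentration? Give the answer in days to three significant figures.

Retardation factor R = 1 + ρ_b·K_d/n = 1 + 1.85 × 0.44/0.40 = 3.035.
Sorption retards both mechanisms: v_R = v/R = 0.06755 m/day, D_R = D/R = 0.03087 m²/day.
Peak time from v_R²t² + 2D_R t − x² = 0: t = (√(D_R² + v_R²x²) − D_R)/v_R².
√(D_R² + v_R²x²) = √(0.03087² + 0.06755² × 43.0²) = 2.905; v_R² = 0.004563.
t = (2.905 − 0.03087)/0.004563 = 630 days.

630 days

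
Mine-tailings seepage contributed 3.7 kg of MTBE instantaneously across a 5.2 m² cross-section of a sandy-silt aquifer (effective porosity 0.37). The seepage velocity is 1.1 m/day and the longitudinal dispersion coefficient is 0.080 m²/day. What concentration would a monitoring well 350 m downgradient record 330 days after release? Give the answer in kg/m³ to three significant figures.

0.0213 kg/m³

For an instantaneous plane source, C(x,t) = M/(n_e·A·√(4πDt)) · exp(−(x−vt)²/(4Dt)), with n_e·A the pore (flow) area.
Plume center vt = 1.1 × 330 = 363 m, so the well at 350 m is 13 m upgradient of the peak.
√(4πDt) = 18.21 m, giving peak height M/(n_e·A·√(4πDt)) = 3.7/(0.37 × 5.2 × 18.21) = 0.1056 kg/m³.
(x−vt)²/(4Dt) = (-13)²/(4 × 0.080 × 330) = 1.600; exp(−1.600) = 0.2019.
C = 0.1056 × 0.2019 = 0.0213 kg/m³.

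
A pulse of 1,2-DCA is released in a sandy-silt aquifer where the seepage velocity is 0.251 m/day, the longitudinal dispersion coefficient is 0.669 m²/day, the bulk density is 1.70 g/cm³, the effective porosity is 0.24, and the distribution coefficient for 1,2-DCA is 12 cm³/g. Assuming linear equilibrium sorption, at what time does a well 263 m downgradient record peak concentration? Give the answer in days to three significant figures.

Retardation factor R = 1 + ρ_b·K_d/n = 1 + 1.70 × 12/0.24 = 86.00.
Sorption retards both mechanisms: v_R = v/R = 0.002919 m/day, D_R = D/R = 0.007779 m²/day.
Peak time from v_R²t² + 2D_R t − x² = 0: t = (√(D_R² + v_R²x²) − D_R)/v_R².
√(D_R² + v_R²x²) = √(0.007779² + 0.002919² × 263²) = 0.7677; v_R² = 8.521e-06.
t = (0.7677 − 0.007779)/8.521e-06 = 89200 days.

89200 days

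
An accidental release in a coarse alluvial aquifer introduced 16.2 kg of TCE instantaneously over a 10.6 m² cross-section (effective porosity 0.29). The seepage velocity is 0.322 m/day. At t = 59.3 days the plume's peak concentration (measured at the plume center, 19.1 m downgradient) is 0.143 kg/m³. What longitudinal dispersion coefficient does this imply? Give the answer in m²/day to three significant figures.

1.82 m²/day

At the plume center C_max = M/(n_e·A·√(4πDt)), so D = M²/(4πt·(n_e·A·C_max)²).
n_e·A·C_max = 0.29 × 10.6 × 0.143 = 0.4396 kg/m.
D = 16.2²/(4π × 59.3 × 0.4396²) = 1.82 m²/day.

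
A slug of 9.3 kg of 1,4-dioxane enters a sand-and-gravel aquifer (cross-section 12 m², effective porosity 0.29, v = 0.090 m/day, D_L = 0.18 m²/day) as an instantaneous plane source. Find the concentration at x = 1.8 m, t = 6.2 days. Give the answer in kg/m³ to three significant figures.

For an instantaneous plane source, C(x,t) = M/(n_e·A·√(4πDt)) · exp(−(x−vt)²/(4Dt)), with n_e·A the pore (flow) area.
Plume center vt = 0.090 × 6.2 = 0.558 m, so the well at 1.8 m is 1.242 m downgradient of the peak.
√(4πDt) = 3.745 m, giving peak height M/(n_e·A·√(4πDt)) = 9.3/(0.29 × 12 × 3.745) = 0.7136 kg/m³.
(x−vt)²/(4Dt) = (1.242)²/(4 × 0.18 × 6.2) = 0.3456; exp(−0.3456) = 0.7078.
C = 0.7136 × 0.7078 = 0.505 kg/m³.

0.505 kg/m³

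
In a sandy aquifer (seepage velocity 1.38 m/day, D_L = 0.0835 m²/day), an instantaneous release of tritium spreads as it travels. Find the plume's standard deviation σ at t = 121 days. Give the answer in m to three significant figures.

4.50 m

Dispersive spreading gives a Gaussian with σ² = 2Dt; advection only shifts the center.
σ = √(2 × 0.0835 × 121) = 4.50 m.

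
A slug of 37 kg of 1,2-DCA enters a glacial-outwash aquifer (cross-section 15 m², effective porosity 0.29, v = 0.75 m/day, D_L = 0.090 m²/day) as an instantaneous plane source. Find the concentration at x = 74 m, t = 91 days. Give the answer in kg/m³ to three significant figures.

0.306 kg/m³

For an instantaneous plane source, C(x,t) = M/(n_e·A·√(4πDt)) · exp(−(x−vt)²/(4Dt)), with n_e·A the pore (flow) area.
Plume center vt = 0.75 × 91 = 68.25 m, so the well at 74 m is 5.75 m downgradient of the peak.
√(4πDt) = 10.14 m, giving peak height M/(n_e·A·√(4πDt)) = 37/(0.29 × 15 × 10.14) = 0.8388 kg/m³.
(x−vt)²/(4Dt) = (5.75)²/(4 × 0.090 × 91) = 1.009; exp(−1.009) = 0.3646.
C = 0.8388 × 0.3646 = 0.306 kg/m³.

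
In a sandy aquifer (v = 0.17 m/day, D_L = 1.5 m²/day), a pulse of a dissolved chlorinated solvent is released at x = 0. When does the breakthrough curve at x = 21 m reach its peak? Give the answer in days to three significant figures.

82.1 days

For the 1D instantaneous-source solution, setting ∂C/∂t = 0 at fixed x gives v²t² + 2Dt − x² = 0, so t = (√(D² + v²x²) − D)/v².
√(D² + v²x²) = √(1.5² + 0.17² × 21²) = 3.872; v² = 0.0289.
t = (3.872 − 1.5)/0.0289 = 82.1 days (vs. the pure-advection estimate x/v = 124 d).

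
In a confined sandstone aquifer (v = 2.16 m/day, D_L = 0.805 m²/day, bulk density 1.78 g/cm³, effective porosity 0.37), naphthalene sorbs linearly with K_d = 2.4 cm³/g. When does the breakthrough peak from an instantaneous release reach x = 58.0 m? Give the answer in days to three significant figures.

335 days

Retardation factor R = 1 + ρ_b·K_d/n = 1 + 1.78 × 2.4/0.37 = 12.55.
Sorption retards both mechanisms: v_R = v/R = 0.1721 m/day, D_R = D/R = 0.06414 m²/day.
Peak time from v_R²t² + 2D_R t − x² = 0: t = (√(D_R² + v_R²x²) − D_R)/v_R².
√(D_R² + v_R²x²) = √(0.06414² + 0.1721² × 58.0²) = 9.982; v_R² = 0.02962.
t = (9.982 − 0.06414)/0.02962 = 335 days.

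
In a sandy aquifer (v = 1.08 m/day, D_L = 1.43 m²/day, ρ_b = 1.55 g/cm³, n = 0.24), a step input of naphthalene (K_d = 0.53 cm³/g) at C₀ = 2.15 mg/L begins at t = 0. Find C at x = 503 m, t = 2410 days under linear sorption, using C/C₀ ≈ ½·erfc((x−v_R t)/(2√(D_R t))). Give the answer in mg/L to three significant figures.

2.12 mg/L

Retardation factor R = 1 + ρ_b·K_d/n = 1 + 1.55 × 0.53/0.24 = 4.423.
Sorption retards both mechanisms: v_R = v/R = 0.2442 m/day, D_R = D/R = 0.3233 m²/day.
v_R·t = 0.2442 × 2410 = 588.522 m; 2√(D_R t) = 55.83 m; argument = (503 − 588.522)/55.83 = -1.532.
C = C₀ × ½·erfc(-1.532) = 2.15 × 0.9849 = 2.12 mg/L.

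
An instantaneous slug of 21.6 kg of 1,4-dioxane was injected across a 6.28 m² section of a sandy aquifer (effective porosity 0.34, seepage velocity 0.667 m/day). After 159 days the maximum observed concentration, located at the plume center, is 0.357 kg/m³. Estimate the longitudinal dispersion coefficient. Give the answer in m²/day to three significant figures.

0.402 m²/day

At the plume center C_max = M/(n_e·A·√(4πDt)), so D = M²/(4πt·(n_e·A·C_max)²).
n_e·A·C_max = 0.34 × 6.28 × 0.357 = 0.7623 kg/m.
D = 21.6²/(4π × 159 × 0.7623²) = 0.402 m²/day.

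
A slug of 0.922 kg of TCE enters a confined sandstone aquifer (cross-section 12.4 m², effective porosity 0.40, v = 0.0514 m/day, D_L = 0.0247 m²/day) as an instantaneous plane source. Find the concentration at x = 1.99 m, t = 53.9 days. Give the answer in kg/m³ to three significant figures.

0.0405 kg/m³

For an instantaneous plane source, C(x,t) = M/(n_e·A·√(4πDt)) · exp(−(x−vt)²/(4Dt)), with n_e·A the pore (flow) area.
Plume center vt = 0.0514 × 53.9 = 2.77046 m, so the well at 1.99 m is 0.78046 m upgradient of the peak.
√(4πDt) = 4.090 m, giving peak height M/(n_e·A·√(4πDt)) = 0.922/(0.40 × 12.4 × 4.090) = 0.04545 kg/m³.
(x−vt)²/(4Dt) = (-0.78046)²/(4 × 0.0247 × 53.9) = 0.1144; exp(−0.1144) = 0.8919.
C = 0.04545 × 0.8919 = 0.0405 kg/m³.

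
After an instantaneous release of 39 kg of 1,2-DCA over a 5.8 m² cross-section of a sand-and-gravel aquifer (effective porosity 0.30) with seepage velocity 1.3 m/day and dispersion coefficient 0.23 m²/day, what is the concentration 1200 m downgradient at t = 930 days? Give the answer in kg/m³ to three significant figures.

0.393 kg/m³

For an instantaneous plane source, C(x,t) = M/(n_e·A·√(4πDt)) · exp(−(x−vt)²/(4Dt)), with n_e·A the pore (flow) area.
Plume center vt = 1.3 × 930 = 1209 m, so the well at 1200 m is 9 m upgradient of the peak.
√(4πDt) = 51.85 m, giving peak height M/(n_e·A·√(4πDt)) = 39/(0.30 × 5.8 × 51.85) = 0.4323 kg/m³.
(x−vt)²/(4Dt) = (-9)²/(4 × 0.23 × 930) = 0.09467; exp(−0.09467) = 0.9097.
C = 0.4323 × 0.9097 = 0.393 kg/m³.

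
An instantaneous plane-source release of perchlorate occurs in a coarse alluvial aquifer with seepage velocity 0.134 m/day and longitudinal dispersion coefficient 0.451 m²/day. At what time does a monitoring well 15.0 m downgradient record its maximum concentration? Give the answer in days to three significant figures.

For the 1D instantaneous-source solution, setting ∂C/∂t = 0 at fixed x gives v²t² + 2Dt − x² = 0, so t = (√(D² + v²x²) − D)/v².
√(D² + v²x²) = √(0.451² + 0.134² × 15.0²) = 2.060; v² = 0.017956.
t = (2.060 − 0.451)/0.017956 = 89.6 days (vs. the pure-advection estimate x/v = 112 d).

89.6 days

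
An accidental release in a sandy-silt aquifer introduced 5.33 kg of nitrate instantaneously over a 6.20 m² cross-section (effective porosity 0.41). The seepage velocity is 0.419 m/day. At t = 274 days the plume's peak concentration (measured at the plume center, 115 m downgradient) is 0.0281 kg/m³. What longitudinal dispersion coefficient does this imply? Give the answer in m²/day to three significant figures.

At the plume center C_max = M/(n_e·A·√(4πDt)), so D = M²/(4πt·(n_e·A·C_max)²).
n_e·A·C_max = 0.41 × 6.20 × 0.0281 = 0.07143 kg/m.
D = 5.33²/(4π × 274 × 0.07143²) = 1.62 m²/day.

1.62 m²/day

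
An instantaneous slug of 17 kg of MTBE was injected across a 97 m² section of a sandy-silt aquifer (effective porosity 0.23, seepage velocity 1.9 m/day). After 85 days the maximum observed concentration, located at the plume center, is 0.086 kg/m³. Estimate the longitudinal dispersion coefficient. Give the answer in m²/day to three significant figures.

At the plume center C_max = M/(n_e·A·√(4πDt)), so D = M²/(4πt·(n_e·A·C_max)²).
n_e·A·C_max = 0.23 × 97 × 0.086 = 1.919 kg/m.
D = 17²/(4π × 85 × 1.919²) = 0.0735 m²/day.

0.0735 m²/day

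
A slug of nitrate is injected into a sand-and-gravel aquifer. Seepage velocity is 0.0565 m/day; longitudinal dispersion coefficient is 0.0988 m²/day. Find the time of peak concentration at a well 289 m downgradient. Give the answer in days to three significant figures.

For the 1D instantaneous-source solution, setting ∂C/∂t = 0 at fixed x gives v²t² + 2Dt − x² = 0, so t = (√(D² + v²x²) − D)/v².
√(D² + v²x²) = √(0.0988² + 0.0565² × 289²) = 16.33; v² = 0.00319225.
t = (16.33 − 0.0988)/0.00319225 = 5080 days (vs. the pure-advection estimate x/v = 5120 d).

5080 days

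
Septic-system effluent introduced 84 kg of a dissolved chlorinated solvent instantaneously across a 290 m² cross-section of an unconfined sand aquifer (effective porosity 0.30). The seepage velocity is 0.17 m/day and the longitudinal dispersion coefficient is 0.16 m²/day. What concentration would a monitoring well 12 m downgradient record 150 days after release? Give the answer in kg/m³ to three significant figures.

For an instantaneous plane source, C(x,t) = M/(n_e·A·√(4πDt)) · exp(−(x−vt)²/(4Dt)), with n_e·A the pore (flow) area.
Plume center vt = 0.17 × 150 = 25.5 m, so the well at 12 m is 13.5 m upgradient of the peak.
√(4πDt) = 17.37 m, giving peak height M/(n_e·A·√(4πDt)) = 84/(0.30 × 290 × 17.37) = 0.05559 kg/m³.
(x−vt)²/(4Dt) = (-13.5)²/(4 × 0.16 × 150) = 1.898; exp(−1.898) = 0.1499.
C = 0.05559 × 0.1499 = 0.00833 kg/m³.

0.00833 kg/m³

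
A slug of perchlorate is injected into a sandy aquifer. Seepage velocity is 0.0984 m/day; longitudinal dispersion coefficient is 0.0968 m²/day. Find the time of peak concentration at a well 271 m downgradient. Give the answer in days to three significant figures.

For the 1D instantaneous-source solution, setting ∂C/∂t = 0 at fixed x gives v²t² + 2Dt − x² = 0, so t = (√(D² + v²x²) − D)/v².
√(D² + v²x²) = √(0.0968² + 0.0984² × 271²) = 26.67; v² = 0.00968256.
t = (26.67 − 0.0968)/0.00968256 = 2740 days (vs. the pure-advection estimate x/v = 2750 d).

2740 days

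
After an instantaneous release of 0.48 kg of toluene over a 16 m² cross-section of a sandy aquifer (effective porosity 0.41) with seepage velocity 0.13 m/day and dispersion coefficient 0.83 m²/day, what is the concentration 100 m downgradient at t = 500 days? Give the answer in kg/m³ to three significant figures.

0.000484 kg/m³

For an instantaneous plane source, C(x,t) = M/(n_e·A·√(4πDt)) · exp(−(x−vt)²/(4Dt)), with n_e·A the pore (flow) area.
Plume center vt = 0.13 × 500 = 65 m, so the well at 100 m is 35 m downgradient of the peak.
√(4πDt) = 72.22 m, giving peak height M/(n_e·A·√(4πDt)) = 0.48/(0.41 × 16 × 72.22) = 0.001013 kg/m³.
(x−vt)²/(4Dt) = (35)²/(4 × 0.83 × 500) = 0.7380; exp(−0.7380) = 0.4781.
C = 0.001013 × 0.4781 = 0.000484 kg/m³.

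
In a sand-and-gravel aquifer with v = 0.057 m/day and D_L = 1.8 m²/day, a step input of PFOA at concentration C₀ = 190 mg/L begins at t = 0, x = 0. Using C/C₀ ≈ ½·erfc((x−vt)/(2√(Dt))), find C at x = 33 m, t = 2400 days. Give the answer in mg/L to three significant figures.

165 mg/L

For a continuous step input, C/C₀ ≈ ½·erfc((x−vt)/(2√(Dt))).
vt = 0.057 × 2400 = 136.8 m and 2√(Dt) = 2√(1.8 × 2400) = 131.5 m.
Argument (x−vt)/(2√(Dt)) = (33 − 136.8)/131.5 = -0.7894; ½·erfc(-0.7894) = 0.8679.
C = 190 × 0.8679 = 165 mg/L.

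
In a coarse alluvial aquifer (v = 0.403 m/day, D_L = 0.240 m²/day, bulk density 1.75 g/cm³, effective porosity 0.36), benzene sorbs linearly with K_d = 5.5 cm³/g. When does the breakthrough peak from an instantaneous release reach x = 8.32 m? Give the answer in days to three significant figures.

Retardation factor R = 1 + ρ_b·K_d/n = 1 + 1.75 × 5.5/0.36 = 27.74.
Sorption retards both mechanisms: v_R = v/R = 0.01453 m/day, D_R = D/R = 0.008652 m²/day.
Peak time from v_R²t² + 2D_R t − x² = 0: t = (√(D_R² + v_R²x²) − D_R)/v_R².
√(D_R² + v_R²x²) = √(0.008652² + 0.01453² × 8.32²) = 0.1212; v_R² = 0.0002111.
t = (0.1212 − 0.008652)/0.0002111 = 533 days.

533 days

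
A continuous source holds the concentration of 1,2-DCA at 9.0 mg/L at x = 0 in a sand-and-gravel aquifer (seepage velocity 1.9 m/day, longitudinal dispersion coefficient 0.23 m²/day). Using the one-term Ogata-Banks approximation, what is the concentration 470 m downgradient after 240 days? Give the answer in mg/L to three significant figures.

For a continuous step input, C/C₀ ≈ ½·erfc((x−vt)/(2√(Dt))).
vt = 1.9 × 240 = 456 m and 2√(Dt) = 2√(0.23 × 240) = 14.86 m.
Argument (x−vt)/(2√(Dt)) = (470 − 456)/14.86 = 0.9421; ½·erfc(0.9421) = 0.09138.
C = 9.0 × 0.09138 = 0.822 mg/L.

0.822 mg/L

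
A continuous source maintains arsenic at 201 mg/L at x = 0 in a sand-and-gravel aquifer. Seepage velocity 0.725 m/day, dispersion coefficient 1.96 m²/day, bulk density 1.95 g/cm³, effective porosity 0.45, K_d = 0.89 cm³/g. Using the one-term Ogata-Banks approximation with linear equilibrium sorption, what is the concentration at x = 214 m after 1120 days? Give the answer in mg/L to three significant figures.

Retardation factor R = 1 + ρ_b·K_d/n = 1 + 1.95 × 0.89/0.45 = 4.857.
Sorption retards both mechanisms: v_R = v/R = 0.1493 m/day, D_R = D/R = 0.4035 m²/day.
v_R·t = 0.1493 × 1120 = 167.216 m; 2√(D_R t) = 42.52 m; argument = (214 − 167.216)/42.52 = 1.100.
C = C₀ × ½·erfc(1.100) = 201 × 0.05990 = 12.0 mg/L.

12.0 mg/L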